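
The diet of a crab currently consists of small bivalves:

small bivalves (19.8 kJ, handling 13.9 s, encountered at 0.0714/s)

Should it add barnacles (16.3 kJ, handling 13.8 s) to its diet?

Yes

Intake rate on the current diet: R = (0.0714×19.8) / (1 + 0.0714×13.9) = 1.414/1.992 = 0.7095 kJ/s.
barnacles: E/h = 16.3/13.8 = 1.181 kJ/s.
Since 1.181 > R, including barnacles increases the long-run rate.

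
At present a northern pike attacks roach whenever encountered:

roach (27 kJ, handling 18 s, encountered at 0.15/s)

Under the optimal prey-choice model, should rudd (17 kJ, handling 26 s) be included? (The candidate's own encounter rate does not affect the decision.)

No

Current rate: (0.15×27)/(1 + 0.15×18) = 1.095 kJ/s.
rudd: E/h = 17/26 = 0.6538 kJ/s.
Since 0.6538 < R, time spent handling rudd is better spent searching.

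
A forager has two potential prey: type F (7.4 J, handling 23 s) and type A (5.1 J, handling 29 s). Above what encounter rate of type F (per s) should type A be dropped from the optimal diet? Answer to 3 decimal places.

0.052 per s

The zero-one rule: include type A iff E₂/h₂ > λE₁/(1+λh₁). Equality gives the switch point.
λE₁h₂ = E₂ + λE₂h₁ ⇒ λ = E₂/(E₁h₂ − E₂h₁) = 5.1/(214.6 − 117.3) = 0.05242 per s.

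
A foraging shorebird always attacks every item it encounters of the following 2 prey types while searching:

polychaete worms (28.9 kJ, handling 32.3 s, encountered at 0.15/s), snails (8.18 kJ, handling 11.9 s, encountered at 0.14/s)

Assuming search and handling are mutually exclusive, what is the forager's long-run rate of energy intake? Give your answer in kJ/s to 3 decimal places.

R = Σλ_iE_i / (1 + Σλ_ih_i)
Numerator: 0.15×28.9 + 0.14×8.18 = 5.48
Denominator: 1 + 0.15×32.3 + 0.14×11.9 = 7.511
R = 5.48/7.511 = 0.7296 kJ/s

0.730 kJ/s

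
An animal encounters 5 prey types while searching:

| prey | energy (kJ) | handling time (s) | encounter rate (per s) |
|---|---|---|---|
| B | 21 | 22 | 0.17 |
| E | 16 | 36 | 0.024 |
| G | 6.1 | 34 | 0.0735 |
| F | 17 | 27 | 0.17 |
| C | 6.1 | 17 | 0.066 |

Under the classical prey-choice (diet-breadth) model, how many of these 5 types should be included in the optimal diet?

1

Rank by E/h (kJ/s): B 0.955, F 0.63, E 0.444, C 0.359, G 0.179. Include each in turn until the next type's E/h falls below the running intake rate.
Rate on top 1: 0.7532. F: 0.63 < 0.7532 → exclude; stop.
Optimal diet: B — 1 of 5 types.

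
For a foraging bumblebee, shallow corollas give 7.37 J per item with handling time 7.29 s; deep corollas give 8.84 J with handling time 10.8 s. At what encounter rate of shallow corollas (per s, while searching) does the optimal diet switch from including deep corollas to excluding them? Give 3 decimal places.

At the threshold, the rate on shallow corollas alone equals the profitability of deep corollas: λ·7.37/(1 + λ·7.29) = 8.84/10.8 = 0.8185.
Rearranging, λ(7.37 − 0.8185×7.29) = 0.8185, so λ = 0.8185/1.403 = 0.5834 per s.

0.583 per s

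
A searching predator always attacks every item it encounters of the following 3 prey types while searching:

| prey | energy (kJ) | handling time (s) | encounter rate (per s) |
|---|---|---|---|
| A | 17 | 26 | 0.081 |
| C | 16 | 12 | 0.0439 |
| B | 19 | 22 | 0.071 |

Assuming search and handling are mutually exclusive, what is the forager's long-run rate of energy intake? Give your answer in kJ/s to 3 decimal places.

0.660 kJ/s

R = Σλ_iE_i / (1 + Σλ_ih_i)
Numerator: 0.081×17 + 0.0439×16 + 0.071×19 = 3.428
Denominator: 1 + 0.081×26 + 0.0439×12 + 0.071×22 = 5.195
R = 3.428/5.195 = 0.66 kJ/s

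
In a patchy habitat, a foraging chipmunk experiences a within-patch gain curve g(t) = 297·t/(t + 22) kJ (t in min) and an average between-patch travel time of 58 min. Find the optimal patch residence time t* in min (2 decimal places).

Maximise g(t)/(T+t): set derivative to zero → g'(t)(T+t) = g(t).
g'(t) = 297·22/(t + 22)². Setting 297·22/(t+22)² = 297t/[(t+22)(58+t)] gives 22(58+t) = t(t+22), so t² = 22×58 = 1276.
t* = √1276 = 35.72 min.

35.72 min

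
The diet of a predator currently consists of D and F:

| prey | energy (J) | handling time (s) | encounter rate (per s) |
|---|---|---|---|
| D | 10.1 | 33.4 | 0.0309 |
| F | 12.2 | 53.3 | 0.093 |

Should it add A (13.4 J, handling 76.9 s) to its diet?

On D and F alone, R = ΣλE/(1+Σλh) = 1.447/6.989 = 0.207 J/s.
A: E/h = 13.4/76.9 = 0.1743 J/s.
0.1743 < 0.207, so adding A would lower the average — exclude it.

No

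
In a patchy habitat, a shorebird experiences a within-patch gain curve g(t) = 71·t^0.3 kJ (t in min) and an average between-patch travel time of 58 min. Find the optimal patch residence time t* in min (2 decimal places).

By the marginal value theorem, leave when the instantaneous gain rate g'(t) equals the habitat-wide average g(t)/(T + t).
g'(t) = 0.3·71·t^-0.7. Setting 0.3·71·t^-0.7 = 71·t^0.3/(58+t) gives 0.3(58+t) = t, so 0.70·t = 0.3×58.
t* = 0.3×58/0.70 = 24.86 min.

24.86 min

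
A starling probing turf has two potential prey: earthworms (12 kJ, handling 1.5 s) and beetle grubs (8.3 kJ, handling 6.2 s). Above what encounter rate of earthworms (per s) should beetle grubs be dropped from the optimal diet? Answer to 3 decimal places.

0.134 per s

At the threshold, the rate on earthworms alone equals the profitability of beetle grubs: λ·12/(1 + λ·1.5) = 8.3/6.2 = 1.339.
Rearranging, λ(12 − 1.339×1.5) = 1.339, so λ = 1.339/9.992 = 0.134 per s.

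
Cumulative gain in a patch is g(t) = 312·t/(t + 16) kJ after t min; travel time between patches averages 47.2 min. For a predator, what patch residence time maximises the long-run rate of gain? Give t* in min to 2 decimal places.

27.48 min

By the marginal value theorem, leave when the instantaneous gain rate g'(t) equals the habitat-wide average g(t)/(T + t).
g'(t) = 312·16/(t + 16)². Setting 312·16/(t+16)² = 312t/[(t+16)(47.2+t)] gives 16(47.2+t) = t(t+16), so t² = 16×47.2 = 755.2.
t* = √755.2 = 27.48 min.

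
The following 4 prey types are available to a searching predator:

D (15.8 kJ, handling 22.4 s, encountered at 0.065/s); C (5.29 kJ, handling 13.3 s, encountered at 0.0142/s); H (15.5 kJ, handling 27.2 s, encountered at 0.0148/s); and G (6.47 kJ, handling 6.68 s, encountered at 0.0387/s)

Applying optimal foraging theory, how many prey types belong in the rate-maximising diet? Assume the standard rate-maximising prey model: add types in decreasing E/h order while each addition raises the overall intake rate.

E/h in descending order: G 0.969, D 0.705, H 0.57, C 0.398 kJ/s. The optimal diet is the largest prefix of this list for which every included type satisfies E_i/h_i > R on the types above it.
Rate on top 1: 0.199. D: 0.705 > 0.199 → include.
Rate on top 2: 0.4706. H: 0.57 > 0.4706 → include.
Rate on top 3: 0.4834. C: 0.398 < 0.4834 → exclude; stop.
Optimal diet: G, D, H — 3 of 4 types.

3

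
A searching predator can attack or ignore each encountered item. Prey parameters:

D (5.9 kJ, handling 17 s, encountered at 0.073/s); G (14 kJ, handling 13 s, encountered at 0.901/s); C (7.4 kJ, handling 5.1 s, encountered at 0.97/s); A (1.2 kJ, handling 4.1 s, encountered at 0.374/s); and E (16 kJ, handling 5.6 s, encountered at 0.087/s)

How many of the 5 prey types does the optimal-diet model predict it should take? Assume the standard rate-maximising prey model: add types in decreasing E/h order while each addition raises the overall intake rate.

2

E/h in descending order: E 2.86, C 1.45, G 1.08, D 0.347, A 0.293 kJ/s. The optimal diet is the largest prefix of this list for which every included type satisfies E_i/h_i > R on the types above it.
Rate on top 1: 0.936. C: 1.45 > 0.936 → include.
Rate on top 2: 1.332. G: 1.08 < 1.332 → exclude; stop.
Optimal diet: E, C — 2 of 5 types.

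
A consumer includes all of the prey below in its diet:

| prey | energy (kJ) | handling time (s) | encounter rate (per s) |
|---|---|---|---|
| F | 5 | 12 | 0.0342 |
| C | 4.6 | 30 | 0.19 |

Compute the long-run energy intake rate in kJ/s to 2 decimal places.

0.15 kJ/s

Energy encountered per unit search time: 0.0342×5 + 0.19×4.6 = 1.045 kJ/s.
Handling time per unit search time: 0.0342×12 + 0.19×30 = 6.11.
Rate = 1.045/(1 + 6.11) = 0.147 kJ/s.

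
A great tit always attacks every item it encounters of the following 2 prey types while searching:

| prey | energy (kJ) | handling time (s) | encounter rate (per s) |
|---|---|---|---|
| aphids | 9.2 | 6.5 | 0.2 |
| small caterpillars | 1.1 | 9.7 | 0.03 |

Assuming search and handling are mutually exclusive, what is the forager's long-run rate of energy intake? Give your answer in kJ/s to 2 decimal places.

0.72 kJ/s

Energy encountered per unit search time: 0.2×9.2 + 0.03×1.1 = 1.873 kJ/s.
Handling time per unit search time: 0.2×6.5 + 0.03×9.7 = 1.591.
Rate = 1.873/(1 + 1.591) = 0.7229 kJ/s.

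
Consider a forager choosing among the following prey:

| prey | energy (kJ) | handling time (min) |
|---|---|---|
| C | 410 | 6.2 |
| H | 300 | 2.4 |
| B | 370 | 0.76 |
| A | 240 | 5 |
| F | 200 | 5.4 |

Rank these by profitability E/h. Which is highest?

B

In descending order of E/h:
B: 370/0.76 = 487 kJ/min
H: 300/2.4 = 125 kJ/min
C: 410/6.2 = 66.1 kJ/min
A: 240/5 = 48 kJ/min
F: 200/5.4 = 37 kJ/min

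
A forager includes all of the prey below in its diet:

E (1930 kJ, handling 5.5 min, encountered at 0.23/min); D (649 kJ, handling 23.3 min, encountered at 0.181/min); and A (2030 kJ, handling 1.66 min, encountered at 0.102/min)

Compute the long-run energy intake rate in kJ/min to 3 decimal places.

115.525 kJ/min

R = Σλ_iE_i / (1 + Σλ_ih_i)
Numerator: 0.23×1930 + 0.181×649 + 0.102×2030 = 768.4
Denominator: 1 + 0.23×5.5 + 0.181×23.3 + 0.102×1.66 = 6.652
R = 768.4/6.652 = 115.5 kJ/min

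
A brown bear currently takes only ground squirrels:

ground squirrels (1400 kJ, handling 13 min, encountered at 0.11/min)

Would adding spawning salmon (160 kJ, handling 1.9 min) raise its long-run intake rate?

Intake rate on the current diet: R = (0.11×1400) / (1 + 0.11×13) = 154/2.43 = 63.37 kJ/min.
Profitability of spawning salmon: 160/1.9 = 84.21 kJ/min.
84.21 > 63.37, so adding spawning salmon raises the average — include it.

Yes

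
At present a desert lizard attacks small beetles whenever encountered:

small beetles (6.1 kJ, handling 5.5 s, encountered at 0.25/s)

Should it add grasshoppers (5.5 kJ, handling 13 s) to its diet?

No

Intake rate on the current diet: R = (0.25×6.1) / (1 + 0.25×5.5) = 1.525/2.375 = 0.6421 kJ/s.
grasshoppers: E/h = 5.5/13 = 0.4231 kJ/s.
0.4231 < 0.6421, so adding grasshoppers would lower the average — exclude it.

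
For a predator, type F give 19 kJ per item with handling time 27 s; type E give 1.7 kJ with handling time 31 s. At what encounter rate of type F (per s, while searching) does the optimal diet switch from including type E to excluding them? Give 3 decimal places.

At the threshold, the rate on type F alone equals the profitability of type E: λ·19/(1 + λ·27) = 1.7/31 = 0.05484.
Rearranging, λ(19 − 0.05484×27) = 0.05484, so λ = 0.05484/17.52 = 0.00313 per s.

0.003 per s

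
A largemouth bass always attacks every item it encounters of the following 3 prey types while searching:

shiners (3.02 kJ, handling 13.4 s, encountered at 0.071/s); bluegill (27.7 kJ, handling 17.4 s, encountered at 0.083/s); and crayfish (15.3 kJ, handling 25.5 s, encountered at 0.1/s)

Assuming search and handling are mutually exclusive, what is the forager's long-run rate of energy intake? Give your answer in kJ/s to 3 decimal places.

R = (0.071×3.02 + 0.083×27.7 + 0.1×15.3) / (1 + 0.071×13.4 + 0.083×17.4 + 0.1×25.5) = 4.044/5.946 = 0.6801 kJ/s.

0.680 kJ/s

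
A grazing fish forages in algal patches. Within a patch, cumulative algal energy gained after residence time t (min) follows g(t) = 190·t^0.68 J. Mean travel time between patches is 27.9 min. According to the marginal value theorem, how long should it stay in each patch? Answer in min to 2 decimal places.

59.29 min

By the marginal value theorem, leave when the instantaneous gain rate g'(t) equals the habitat-wide average g(t)/(T + t).
g'(t) = 0.68·190·t^-0.32. Setting 0.68·190·t^-0.32 = 190·t^0.68/(27.9+t) gives 0.68(27.9+t) = t, so 0.32·t = 0.68×27.9.
t* = 0.68×27.9/0.32 = 59.29 min.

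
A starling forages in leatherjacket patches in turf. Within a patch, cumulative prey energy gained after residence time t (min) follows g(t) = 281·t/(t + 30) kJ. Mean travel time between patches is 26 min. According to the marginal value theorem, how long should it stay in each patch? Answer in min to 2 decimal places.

27.93 min

Optimal t* satisfies g'(t*) = g(t*)/(T + t*).
g'(t) = 281·30/(t + 30)². Setting 281·30/(t+30)² = 281t/[(t+30)(26+t)] gives 30(26+t) = t(t+30), so t² = 30×26 = 780.
t* = √780 = 27.93 min.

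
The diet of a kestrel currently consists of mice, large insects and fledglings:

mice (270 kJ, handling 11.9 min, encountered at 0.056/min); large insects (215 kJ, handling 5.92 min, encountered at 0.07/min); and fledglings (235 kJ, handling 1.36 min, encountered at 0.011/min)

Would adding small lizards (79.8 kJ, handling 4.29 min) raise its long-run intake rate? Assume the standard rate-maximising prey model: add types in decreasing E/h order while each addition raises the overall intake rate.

On mice, large insects and fledglings alone, R = ΣλE/(1+Σλh) = 32.76/2.096 = 15.63 kJ/min.
small lizards: E/h = 79.8/4.29 = 18.6 kJ/min.
Since 18.6 > R, including small lizards increases the long-run rate.

Yes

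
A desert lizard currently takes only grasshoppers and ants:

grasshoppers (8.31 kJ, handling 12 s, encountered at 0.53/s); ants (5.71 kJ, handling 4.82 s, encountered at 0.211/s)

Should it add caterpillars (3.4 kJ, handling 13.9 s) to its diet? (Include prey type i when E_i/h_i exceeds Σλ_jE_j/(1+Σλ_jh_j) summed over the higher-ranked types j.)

Intake rate on the current diet: R = (0.53×8.31 + 0.211×5.71) / (1 + 0.53×12 + 0.211×4.82) = 5.609/8.377 = 0.6696 kJ/s.
Profitability of caterpillars: 3.4/13.9 = 0.2446 kJ/s.
Since 0.2446 < R, time spent handling caterpillars is better spent searching.

No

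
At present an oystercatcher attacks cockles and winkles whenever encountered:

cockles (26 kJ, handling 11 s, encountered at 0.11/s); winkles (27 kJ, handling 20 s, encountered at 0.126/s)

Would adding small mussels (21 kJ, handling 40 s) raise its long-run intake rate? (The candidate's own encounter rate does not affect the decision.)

Current rate: (0.11×26 + 0.126×27)/(1 + 0.11×11 + 0.126×20) = 1.324 kJ/s.
small mussels: E/h = 21/40 = 0.525 kJ/s.
Since 0.525 < R, time spent handling small mussels is better spent searching.

No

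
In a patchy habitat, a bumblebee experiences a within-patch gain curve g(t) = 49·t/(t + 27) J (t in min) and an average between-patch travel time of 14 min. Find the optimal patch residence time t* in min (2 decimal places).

19.44 min

By the marginal value theorem, leave when the instantaneous gain rate g'(t) equals the habitat-wide average g(t)/(T + t).
g'(t) = 49·27/(t + 27)². Setting 49·27/(t+27)² = 49t/[(t+27)(14+t)] gives 27(14+t) = t(t+27), so t² = 27×14 = 378.
t* = √378 = 19.44 min.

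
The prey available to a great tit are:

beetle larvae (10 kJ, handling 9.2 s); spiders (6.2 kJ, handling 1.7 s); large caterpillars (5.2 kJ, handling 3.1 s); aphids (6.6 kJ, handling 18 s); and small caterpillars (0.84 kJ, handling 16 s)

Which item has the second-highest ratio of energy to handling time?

In descending order of E/h:
spiders: 6.2/1.7 = 3.65 kJ/s
large caterpillars: 5.2/3.1 = 1.68 kJ/s
beetle larvae: 10/9.2 = 1.09 kJ/s
aphids: 6.6/18 = 0.367 kJ/s
small caterpillars: 0.84/16 = 0.0525 kJ/s

large caterpillars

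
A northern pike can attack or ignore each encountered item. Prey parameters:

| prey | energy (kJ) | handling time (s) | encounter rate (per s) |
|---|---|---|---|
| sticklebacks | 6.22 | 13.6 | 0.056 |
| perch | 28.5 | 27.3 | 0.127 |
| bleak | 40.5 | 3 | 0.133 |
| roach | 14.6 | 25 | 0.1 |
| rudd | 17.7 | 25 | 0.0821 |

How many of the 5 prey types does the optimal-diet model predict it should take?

1

Rank by E/h (kJ/s): bleak 13.5, perch 1.04, rudd 0.708, roach 0.584, sticklebacks 0.457. Include each in turn until the next type's E/h falls below the running intake rate.
Rate on top 1: 3.85. perch: 1.04 < 3.85 → exclude; stop.
Optimal diet: bleak — 1 of 5 types.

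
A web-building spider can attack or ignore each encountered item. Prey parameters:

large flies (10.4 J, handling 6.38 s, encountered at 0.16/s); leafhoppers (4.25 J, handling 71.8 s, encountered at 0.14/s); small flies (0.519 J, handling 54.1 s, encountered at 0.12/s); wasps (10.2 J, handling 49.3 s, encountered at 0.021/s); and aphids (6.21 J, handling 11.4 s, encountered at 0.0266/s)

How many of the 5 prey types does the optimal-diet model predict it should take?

E/h in descending order: large flies 1.63, aphids 0.545, wasps 0.207, leafhoppers 0.0592, small flies 0.00959 J/s. The optimal diet is the largest prefix of this list for which every included type satisfies E_i/h_i > R on the types above it.
Rate on top 1: 0.8234. aphids: 0.545 < 0.8234 → exclude; stop.
Optimal diet: large flies — 1 of 5 types.

1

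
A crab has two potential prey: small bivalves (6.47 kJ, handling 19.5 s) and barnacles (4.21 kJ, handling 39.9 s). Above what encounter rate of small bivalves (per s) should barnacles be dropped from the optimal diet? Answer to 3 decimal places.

0.024 per s

The zero-one rule: include barnacles iff E₂/h₂ > λE₁/(1+λh₁). Equality gives the switch point.
λE₁h₂ = E₂ + λE₂h₁ ⇒ λ = E₂/(E₁h₂ − E₂h₁) = 4.21/(258.2 − 82.09) = 0.02391 per s.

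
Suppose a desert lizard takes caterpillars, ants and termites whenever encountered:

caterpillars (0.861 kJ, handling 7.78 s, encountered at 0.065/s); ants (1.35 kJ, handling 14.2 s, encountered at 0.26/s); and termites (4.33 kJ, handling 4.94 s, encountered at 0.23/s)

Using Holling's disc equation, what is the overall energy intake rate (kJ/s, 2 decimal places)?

R = Σλ_iE_i / (1 + Σλ_ih_i)
Numerator: 0.065×0.861 + 0.26×1.35 + 0.23×4.33 = 1.403
Denominator: 1 + 0.065×7.78 + 0.26×14.2 + 0.23×4.94 = 6.334
R = 1.403/6.334 = 0.2215 kJ/s

0.22 kJ/s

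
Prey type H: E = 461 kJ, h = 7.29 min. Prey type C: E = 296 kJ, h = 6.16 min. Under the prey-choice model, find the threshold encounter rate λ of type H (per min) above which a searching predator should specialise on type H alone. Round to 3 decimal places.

The zero-one rule: include type C iff E₂/h₂ > λE₁/(1+λh₁). Equality gives the switch point.
λE₁h₂ = E₂ + λE₂h₁ ⇒ λ = E₂/(E₁h₂ − E₂h₁) = 296/(2840 − 2158) = 0.4341 per min.

0.434 per min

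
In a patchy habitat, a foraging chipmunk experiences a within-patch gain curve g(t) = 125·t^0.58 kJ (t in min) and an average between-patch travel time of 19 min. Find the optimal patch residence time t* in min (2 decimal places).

26.24 min

Maximise g(t)/(T+t): set derivative to zero → g'(t)(T+t) = g(t).
g'(t) = 0.58·125·t^-0.42. Setting 0.58·125·t^-0.42 = 125·t^0.58/(19+t) gives 0.58(19+t) = t, so 0.42·t = 0.58×19.
t* = 0.58×19/0.42 = 26.24 min.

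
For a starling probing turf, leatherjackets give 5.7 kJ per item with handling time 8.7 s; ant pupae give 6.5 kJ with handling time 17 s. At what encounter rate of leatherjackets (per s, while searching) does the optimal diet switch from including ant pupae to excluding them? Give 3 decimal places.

The zero-one rule: include ant pupae iff E₂/h₂ > λE₁/(1+λh₁). Equality gives the switch point.
λE₁h₂ = E₂ + λE₂h₁ ⇒ λ = E₂/(E₁h₂ − E₂h₁) = 6.5/(96.9 − 56.55) = 0.1611 per s.

0.161 per s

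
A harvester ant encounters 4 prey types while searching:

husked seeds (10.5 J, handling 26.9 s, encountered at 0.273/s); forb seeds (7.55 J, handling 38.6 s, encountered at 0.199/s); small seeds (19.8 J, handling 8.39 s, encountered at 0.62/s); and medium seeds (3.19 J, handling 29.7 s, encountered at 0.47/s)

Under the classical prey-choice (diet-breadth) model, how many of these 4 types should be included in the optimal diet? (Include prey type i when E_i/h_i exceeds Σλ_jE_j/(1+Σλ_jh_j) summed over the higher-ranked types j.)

1

Profitabilities (E/h, J/s): small seeds 2.36, husked seeds 0.39, forb seeds 0.196, medium seeds 0.107. Add prey in this order while the next type's profitability exceeds the intake rate on those already taken.
Rate on top 1: 1.979. husked seeds: 0.39 < 1.979 → exclude; stop.
Optimal diet: small seeds — 1 of 4 types.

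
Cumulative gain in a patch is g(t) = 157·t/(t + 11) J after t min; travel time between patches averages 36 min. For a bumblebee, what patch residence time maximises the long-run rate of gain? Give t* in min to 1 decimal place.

Maximise g(t)/(T+t): set derivative to zero → g'(t)(T+t) = g(t).
g'(t) = 157·11/(t + 11)². Setting 157·11/(t+11)² = 157t/[(t+11)(36+t)] gives 11(36+t) = t(t+11), so t² = 11×36 = 396.
t* = √396 = 19.9 min.

19.9 min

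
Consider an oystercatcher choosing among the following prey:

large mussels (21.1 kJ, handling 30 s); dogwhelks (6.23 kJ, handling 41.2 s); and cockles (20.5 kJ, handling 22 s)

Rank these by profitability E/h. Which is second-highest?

large mussels

Profitability E/h (kJ/s): large mussels = 21.1/30 = 0.703, dogwhelks = 6.23/41.2 = 0.151, cockles = 20.5/22 = 0.932.
Ranked: cockles > large mussels > dogwhelks.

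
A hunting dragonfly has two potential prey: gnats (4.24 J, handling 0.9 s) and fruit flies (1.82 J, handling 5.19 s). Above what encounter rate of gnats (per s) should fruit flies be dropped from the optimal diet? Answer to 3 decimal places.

The zero-one rule: include fruit flies iff E₂/h₂ > λE₁/(1+λh₁). Equality gives the switch point.
λE₁h₂ = E₂ + λE₂h₁ ⇒ λ = E₂/(E₁h₂ − E₂h₁) = 1.82/(22.01 − 1.638) = 0.08936 per s.

0.089 per s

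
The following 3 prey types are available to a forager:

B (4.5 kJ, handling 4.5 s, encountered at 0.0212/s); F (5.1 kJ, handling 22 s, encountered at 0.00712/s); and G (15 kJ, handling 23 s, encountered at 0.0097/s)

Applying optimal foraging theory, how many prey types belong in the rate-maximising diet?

3

Rank by E/h (kJ/s): B 1, G 0.652, F 0.232. Include each in turn until the next type's E/h falls below the running intake rate.
Rate on top 1: 0.08709. G: 0.652 > 0.08709 → include.
Rate on top 2: 0.1827. F: 0.232 > 0.1827 → include.
Optimal diet: B, G, F — 3 of 3 types.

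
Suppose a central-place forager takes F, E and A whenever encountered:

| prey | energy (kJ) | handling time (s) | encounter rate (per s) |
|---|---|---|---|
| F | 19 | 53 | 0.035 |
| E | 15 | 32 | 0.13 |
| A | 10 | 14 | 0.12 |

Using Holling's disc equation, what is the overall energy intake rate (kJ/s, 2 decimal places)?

R = Σλ_iE_i / (1 + Σλ_ih_i)
Numerator: 0.035×19 + 0.13×15 + 0.12×10 = 3.815
Denominator: 1 + 0.035×53 + 0.13×32 + 0.12×14 = 8.695
R = 3.815/8.695 = 0.4388 kJ/s

0.44 kJ/s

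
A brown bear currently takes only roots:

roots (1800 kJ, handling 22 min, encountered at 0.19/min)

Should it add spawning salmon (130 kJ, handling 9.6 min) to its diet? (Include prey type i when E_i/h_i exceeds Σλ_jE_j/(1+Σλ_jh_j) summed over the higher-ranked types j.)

No

Intake rate on the current diet: R = (0.19×1800) / (1 + 0.19×22) = 342/5.18 = 66.02 kJ/min.
spawning salmon: E/h = 130/9.6 = 13.54 kJ/min.
13.54 < 66.02, so adding spawning salmon would lower the average — exclude it.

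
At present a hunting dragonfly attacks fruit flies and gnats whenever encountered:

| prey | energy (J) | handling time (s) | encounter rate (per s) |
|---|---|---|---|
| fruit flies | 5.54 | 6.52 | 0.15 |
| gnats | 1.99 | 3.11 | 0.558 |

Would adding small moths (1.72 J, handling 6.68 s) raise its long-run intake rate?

No

Current rate: (0.15×5.54 + 0.558×1.99)/(1 + 0.15×6.52 + 0.558×3.11) = 0.5228 J/s.
small moths: E/h = 1.72/6.68 = 0.2575 J/s.
0.2575 < 0.5228, so adding small moths would lower the average — exclude it.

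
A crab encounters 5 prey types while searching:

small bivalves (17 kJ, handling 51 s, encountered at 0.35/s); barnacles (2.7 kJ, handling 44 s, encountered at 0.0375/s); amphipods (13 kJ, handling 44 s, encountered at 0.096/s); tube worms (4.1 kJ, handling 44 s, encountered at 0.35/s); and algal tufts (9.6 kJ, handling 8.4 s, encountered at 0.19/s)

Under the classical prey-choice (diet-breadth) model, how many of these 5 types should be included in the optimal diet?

E/h in descending order: algal tufts 1.14, small bivalves 0.333, amphipods 0.295, tube worms 0.0932, barnacles 0.0614 kJ/s. The optimal diet is the largest prefix of this list for which every included type satisfies E_i/h_i > R on the types above it.
Rate on top 1: 0.7026. small bivalves: 0.333 < 0.7026 → exclude; stop.
Optimal diet: algal tufts — 1 of 5 types.

1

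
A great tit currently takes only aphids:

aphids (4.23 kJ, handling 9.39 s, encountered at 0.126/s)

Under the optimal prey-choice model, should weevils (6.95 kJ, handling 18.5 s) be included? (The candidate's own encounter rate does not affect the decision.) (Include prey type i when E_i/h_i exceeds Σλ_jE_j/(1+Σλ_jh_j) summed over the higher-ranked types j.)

Intake rate on the current diet: R = (0.126×4.23) / (1 + 0.126×9.39) = 0.533/2.183 = 0.2441 kJ/s.
Profitability of weevils: 6.95/18.5 = 0.3757 kJ/s.
Since 0.3757 > R, including weevils increases the long-run rate.

Yes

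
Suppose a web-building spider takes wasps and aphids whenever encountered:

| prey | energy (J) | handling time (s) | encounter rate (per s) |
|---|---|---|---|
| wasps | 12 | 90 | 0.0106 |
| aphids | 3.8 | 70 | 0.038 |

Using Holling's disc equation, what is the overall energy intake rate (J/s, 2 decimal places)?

R = (0.0106×12 + 0.038×3.8) / (1 + 0.0106×90 + 0.038×70) = 0.2716/4.614 = 0.05886 J/s.

0.06 J/s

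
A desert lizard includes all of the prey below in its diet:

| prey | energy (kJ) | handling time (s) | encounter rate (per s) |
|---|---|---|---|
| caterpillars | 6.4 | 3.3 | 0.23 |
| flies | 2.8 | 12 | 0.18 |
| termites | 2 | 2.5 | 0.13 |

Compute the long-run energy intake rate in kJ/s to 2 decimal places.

R = (0.23×6.4 + 0.18×2.8 + 0.13×2) / (1 + 0.23×3.3 + 0.18×12 + 0.13×2.5) = 2.236/4.244 = 0.5269 kJ/s.

0.53 kJ/s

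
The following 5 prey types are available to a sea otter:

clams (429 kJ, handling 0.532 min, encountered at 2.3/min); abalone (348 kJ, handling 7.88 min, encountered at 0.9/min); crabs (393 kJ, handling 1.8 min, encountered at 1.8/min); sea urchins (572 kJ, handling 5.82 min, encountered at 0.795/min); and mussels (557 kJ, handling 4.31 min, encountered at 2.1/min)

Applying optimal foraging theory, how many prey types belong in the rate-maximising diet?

Rank by E/h (kJ/min): clams 806, crabs 218, mussels 129, sea urchins 98.3, abalone 44.2. Include each in turn until the next type's E/h falls below the running intake rate.
Rate on top 1: 443.7. crabs: 218 < 443.7 → exclude; stop.
Optimal diet: clams — 1 of 5 types.

1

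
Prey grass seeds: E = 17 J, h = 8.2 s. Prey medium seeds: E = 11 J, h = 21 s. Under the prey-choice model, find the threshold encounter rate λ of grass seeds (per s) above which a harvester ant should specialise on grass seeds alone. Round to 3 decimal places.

0.041 per s

At the threshold, the rate on grass seeds alone equals the profitability of medium seeds: λ·17/(1 + λ·8.2) = 11/21 = 0.5238.
Rearranging, λ(17 − 0.5238×8.2) = 0.5238, so λ = 0.5238/12.7 = 0.04123 per s.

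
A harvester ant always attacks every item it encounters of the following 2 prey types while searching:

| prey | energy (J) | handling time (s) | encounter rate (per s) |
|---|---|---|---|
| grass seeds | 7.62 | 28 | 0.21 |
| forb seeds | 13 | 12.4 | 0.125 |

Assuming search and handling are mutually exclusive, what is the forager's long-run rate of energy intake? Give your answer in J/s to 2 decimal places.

0.38 J/s

Energy encountered per unit search time: 0.21×7.62 + 0.125×13 = 3.225 J/s.
Handling time per unit search time: 0.21×28 + 0.125×12.4 = 7.43.
Rate = 3.225/(1 + 7.43) = 0.3826 J/s.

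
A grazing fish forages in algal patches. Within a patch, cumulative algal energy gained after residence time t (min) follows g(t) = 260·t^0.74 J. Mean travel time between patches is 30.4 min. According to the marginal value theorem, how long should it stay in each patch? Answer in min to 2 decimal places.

Optimal t* satisfies g'(t*) = g(t*)/(T + t*).
g'(t) = 0.74·260·t^-0.26. Setting 0.74·260·t^-0.26 = 260·t^0.74/(30.4+t) gives 0.74(30.4+t) = t, so 0.26·t = 0.74×30.4.
t* = 0.74×30.4/0.26 = 86.52 min.

86.52 min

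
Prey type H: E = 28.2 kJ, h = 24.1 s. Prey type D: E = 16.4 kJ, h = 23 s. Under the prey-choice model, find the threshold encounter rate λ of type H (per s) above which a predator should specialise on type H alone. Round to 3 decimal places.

At the threshold, the rate on type H alone equals the profitability of type D: λ·28.2/(1 + λ·24.1) = 16.4/23 = 0.713.
Rearranging, λ(28.2 − 0.713×24.1) = 0.713, so λ = 0.713/11.02 = 0.06473 per s.

0.065 per s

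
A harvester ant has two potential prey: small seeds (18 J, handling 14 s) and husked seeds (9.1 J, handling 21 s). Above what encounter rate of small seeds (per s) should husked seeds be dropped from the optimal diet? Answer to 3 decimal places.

At the threshold, the rate on small seeds alone equals the profitability of husked seeds: λ·18/(1 + λ·14) = 9.1/21 = 0.4333.
Rearranging, λ(18 − 0.4333×14) = 0.4333, so λ = 0.4333/11.93 = 0.03631 per s.

0.036 per s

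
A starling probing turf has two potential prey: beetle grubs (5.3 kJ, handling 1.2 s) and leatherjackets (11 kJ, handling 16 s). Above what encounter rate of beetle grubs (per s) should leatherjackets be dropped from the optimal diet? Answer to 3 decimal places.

0.154 per s

Drop leatherjackets once their profitability E₂/h₂ falls below the rate achievable on beetle grubs alone: E₂/h₂ = λE₁/(1 + λh₁).
Solve for λ: λE₁h₂ = E₂(1 + λh₁) → λ(E₁h₂ − E₂h₁) = E₂ → λ = E₂/(E₁h₂ − E₂h₁).
λ = 11/(5.3×16 − 11×1.2) = 11/71.6 = 0.1536 per s.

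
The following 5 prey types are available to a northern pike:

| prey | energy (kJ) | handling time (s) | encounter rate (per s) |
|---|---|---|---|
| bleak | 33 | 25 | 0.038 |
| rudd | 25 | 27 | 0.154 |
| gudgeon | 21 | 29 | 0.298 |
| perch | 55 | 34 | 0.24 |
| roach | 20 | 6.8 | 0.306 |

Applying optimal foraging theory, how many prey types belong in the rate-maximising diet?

Rank by E/h (kJ/s): roach 2.94, perch 1.62, bleak 1.32, rudd 0.926, gudgeon 0.724. Include each in turn until the next type's E/h falls below the running intake rate.
Rate on top 1: 1.986. perch: 1.62 < 1.986 → exclude; stop.
Optimal diet: roach — 1 of 5 types.

1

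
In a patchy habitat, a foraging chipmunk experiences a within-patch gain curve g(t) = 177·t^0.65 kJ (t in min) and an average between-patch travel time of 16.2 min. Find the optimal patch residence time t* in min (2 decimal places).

By the marginal value theorem, leave when the instantaneous gain rate g'(t) equals the habitat-wide average g(t)/(T + t).
g'(t) = 0.65·177·t^-0.35. Setting 0.65·177·t^-0.35 = 177·t^0.65/(16.2+t) gives 0.65(16.2+t) = t, so 0.35·t = 0.65×16.2.
t* = 0.65×16.2/0.35 = 30.09 min.

30.09 min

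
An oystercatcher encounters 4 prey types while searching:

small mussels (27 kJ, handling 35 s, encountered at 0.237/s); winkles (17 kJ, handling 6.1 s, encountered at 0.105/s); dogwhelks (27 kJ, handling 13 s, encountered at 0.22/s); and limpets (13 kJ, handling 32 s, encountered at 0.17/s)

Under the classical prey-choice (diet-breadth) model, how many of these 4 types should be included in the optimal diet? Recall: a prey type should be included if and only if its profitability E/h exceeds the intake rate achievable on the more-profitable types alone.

E/h in descending order: winkles 2.79, dogwhelks 2.08, small mussels 0.771, limpets 0.406 kJ/s. The optimal diet is the largest prefix of this list for which every included type satisfies E_i/h_i > R on the types above it.
Rate on top 1: 1.088. dogwhelks: 2.08 > 1.088 → include.
Rate on top 2: 1.716. small mussels: 0.771 < 1.716 → exclude; stop.
Optimal diet: winkles, dogwhelks — 2 of 4 types.

2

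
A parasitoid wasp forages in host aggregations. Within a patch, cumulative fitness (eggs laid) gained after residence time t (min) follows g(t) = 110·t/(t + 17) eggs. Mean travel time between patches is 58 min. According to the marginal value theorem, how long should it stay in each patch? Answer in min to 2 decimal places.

By the marginal value theorem, leave when the instantaneous gain rate g'(t) equals the habitat-wide average g(t)/(T + t).
g'(t) = 110·17/(t + 17)². Setting 110·17/(t+17)² = 110t/[(t+17)(58+t)] gives 17(58+t) = t(t+17), so t² = 17×58 = 986.
t* = √986 = 31.4 min.

31.40 min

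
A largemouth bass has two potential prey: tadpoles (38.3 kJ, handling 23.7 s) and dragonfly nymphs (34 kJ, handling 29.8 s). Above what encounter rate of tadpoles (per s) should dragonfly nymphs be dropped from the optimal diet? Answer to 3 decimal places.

0.101 per s

At the threshold, the rate on tadpoles alone equals the profitability of dragonfly nymphs: λ·38.3/(1 + λ·23.7) = 34/29.8 = 1.141.
Rearranging, λ(38.3 − 1.141×23.7) = 1.141, so λ = 1.141/11.26 = 0.1013 per s.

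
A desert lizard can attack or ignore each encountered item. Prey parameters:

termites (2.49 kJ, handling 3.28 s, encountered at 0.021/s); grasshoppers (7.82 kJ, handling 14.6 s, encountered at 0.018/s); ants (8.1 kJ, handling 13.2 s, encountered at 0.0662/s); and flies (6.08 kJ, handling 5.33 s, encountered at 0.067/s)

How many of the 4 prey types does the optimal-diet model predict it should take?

4

Rank by E/h (kJ/s): flies 1.14, termites 0.759, ants 0.614, grasshoppers 0.536. Include each in turn until the next type's E/h falls below the running intake rate.
Rate on top 1: 0.3002. termites: 0.759 > 0.3002 → include.
Rate on top 2: 0.3223. ants: 0.614 > 0.3223 → include.
Rate on top 3: 0.433. grasshoppers: 0.536 > 0.433 → include.
Optimal diet: flies, termites, ants, grasshoppers — 4 of 4 types.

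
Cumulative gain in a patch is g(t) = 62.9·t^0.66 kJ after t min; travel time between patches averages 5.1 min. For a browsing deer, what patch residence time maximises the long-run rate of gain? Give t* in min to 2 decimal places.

Optimal t* satisfies g'(t*) = g(t*)/(T + t*).
g'(t) = 0.66·62.9·t^-0.34. Setting 0.66·62.9·t^-0.34 = 62.9·t^0.66/(5.1+t) gives 0.66(5.1+t) = t, so 0.34·t = 0.66×5.1.
t* = 0.66×5.1/0.34 = 9.9 min.

9.90 min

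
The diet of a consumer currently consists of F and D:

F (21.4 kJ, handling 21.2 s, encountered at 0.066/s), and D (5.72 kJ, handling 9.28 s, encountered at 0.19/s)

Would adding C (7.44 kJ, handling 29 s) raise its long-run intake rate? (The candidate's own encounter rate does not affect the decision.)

Intake rate on the current diet: R = (0.066×21.4 + 0.19×5.72) / (1 + 0.066×21.2 + 0.19×9.28) = 2.499/4.162 = 0.6004 kJ/s.
C: E/h = 7.44/29 = 0.2566 kJ/s.
0.2566 < 0.6004, so adding C would lower the average — exclude it.

No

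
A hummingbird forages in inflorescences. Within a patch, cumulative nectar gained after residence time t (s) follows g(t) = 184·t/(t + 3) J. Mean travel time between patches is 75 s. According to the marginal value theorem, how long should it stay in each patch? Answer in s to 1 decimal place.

15.0 s

Optimal t* satisfies g'(t*) = g(t*)/(T + t*).
g'(t) = 184·3/(t + 3)². Setting 184·3/(t+3)² = 184t/[(t+3)(75+t)] gives 3(75+t) = t(t+3), so t² = 3×75 = 225.
t* = √225 = 15 s.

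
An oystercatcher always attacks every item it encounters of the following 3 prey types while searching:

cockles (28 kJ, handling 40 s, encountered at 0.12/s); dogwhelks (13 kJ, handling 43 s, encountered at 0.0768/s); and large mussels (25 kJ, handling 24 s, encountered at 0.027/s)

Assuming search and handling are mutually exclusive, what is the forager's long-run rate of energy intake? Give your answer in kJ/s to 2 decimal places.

R = (0.12×28 + 0.0768×13 + 0.027×25) / (1 + 0.12×40 + 0.0768×43 + 0.027×24) = 5.033/9.75 = 0.5162 kJ/s.

0.52 kJ/s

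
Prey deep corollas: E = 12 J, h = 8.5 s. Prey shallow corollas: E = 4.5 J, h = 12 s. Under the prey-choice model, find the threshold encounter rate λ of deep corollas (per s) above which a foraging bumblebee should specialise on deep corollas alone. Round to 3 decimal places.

At the threshold, the rate on deep corollas alone equals the profitability of shallow corollas: λ·12/(1 + λ·8.5) = 4.5/12 = 0.375.
Rearranging, λ(12 − 0.375×8.5) = 0.375, so λ = 0.375/8.812 = 0.04255 per s.

0.043 per s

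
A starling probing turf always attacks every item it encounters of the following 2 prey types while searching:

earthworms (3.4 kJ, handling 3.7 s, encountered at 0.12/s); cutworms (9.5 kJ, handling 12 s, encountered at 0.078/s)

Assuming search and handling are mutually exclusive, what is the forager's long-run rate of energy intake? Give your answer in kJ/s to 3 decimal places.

0.483 kJ/s

R = (0.12×3.4 + 0.078×9.5) / (1 + 0.12×3.7 + 0.078×12) = 1.149/2.38 = 0.4828 kJ/s.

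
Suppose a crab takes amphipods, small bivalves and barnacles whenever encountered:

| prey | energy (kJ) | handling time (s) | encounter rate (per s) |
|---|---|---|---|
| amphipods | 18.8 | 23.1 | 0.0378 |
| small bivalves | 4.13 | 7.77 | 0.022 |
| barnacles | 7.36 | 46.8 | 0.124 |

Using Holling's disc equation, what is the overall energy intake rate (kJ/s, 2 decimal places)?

R = Σλ_iE_i / (1 + Σλ_ih_i)
Numerator: 0.0378×18.8 + 0.022×4.13 + 0.124×7.36 = 1.714
Denominator: 1 + 0.0378×23.1 + 0.022×7.77 + 0.124×46.8 = 7.847
R = 1.714/7.847 = 0.2184 kJ/s

0.22 kJ/s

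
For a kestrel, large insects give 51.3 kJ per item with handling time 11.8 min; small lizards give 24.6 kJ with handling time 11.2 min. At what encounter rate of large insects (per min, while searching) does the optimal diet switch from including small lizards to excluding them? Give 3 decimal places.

At the threshold, the rate on large insects alone equals the profitability of small lizards: λ·51.3/(1 + λ·11.8) = 24.6/11.2 = 2.196.
Rearranging, λ(51.3 − 2.196×11.8) = 2.196, so λ = 2.196/25.38 = 0.08653 per min.

0.087 per min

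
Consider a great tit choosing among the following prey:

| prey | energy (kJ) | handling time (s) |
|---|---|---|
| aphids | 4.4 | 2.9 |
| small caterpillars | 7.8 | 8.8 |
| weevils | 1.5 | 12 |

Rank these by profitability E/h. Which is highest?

aphids

Profitability E/h (kJ/s): aphids = 4.4/2.9 = 1.52, small caterpillars = 7.8/8.8 = 0.886, weevils = 1.5/12 = 0.125.
Ranked: aphids > small caterpillars > weevils.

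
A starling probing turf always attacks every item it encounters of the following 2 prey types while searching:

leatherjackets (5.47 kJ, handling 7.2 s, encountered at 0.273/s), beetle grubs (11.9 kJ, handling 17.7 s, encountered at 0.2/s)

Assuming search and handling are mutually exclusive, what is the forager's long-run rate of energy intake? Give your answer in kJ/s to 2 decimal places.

0.60 kJ/s

R = Σλ_iE_i / (1 + Σλ_ih_i)
Numerator: 0.273×5.47 + 0.2×11.9 = 3.873
Denominator: 1 + 0.273×7.2 + 0.2×17.7 = 6.506
R = 3.873/6.506 = 0.5954 kJ/s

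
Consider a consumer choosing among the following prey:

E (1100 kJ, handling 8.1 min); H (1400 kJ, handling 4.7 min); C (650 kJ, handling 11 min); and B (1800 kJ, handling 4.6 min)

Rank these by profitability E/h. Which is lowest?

Profitability E/h (kJ/min): E = 1100/8.1 = 136, H = 1400/4.7 = 298, C = 650/11 = 59.1, B = 1800/4.6 = 391.
Ranked: B > H > E > C.

C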